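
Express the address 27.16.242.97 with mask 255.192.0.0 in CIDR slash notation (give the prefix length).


Binary: 11111111.11000000.00000000.00000000
Count leading 1s
Prefix: /10


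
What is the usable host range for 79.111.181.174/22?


Network: 79.111.180.0
Broadcast: 79.111.183.255
First usable = network + 1
Last usable = broadcast - 1
Range: 79.111.180.1 to 79.111.183.254


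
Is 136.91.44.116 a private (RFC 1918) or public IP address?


RFC 1918 private ranges:
  10.0.0.0/8 (10.0.0.0 - 10.255.255.255)
  172.16.0.0/12 (172.16.0.0 - 172.31.255.255)
  192.168.0.0/16 (192.168.0.0 - 192.168.255.255)
Public (not in any RFC 1918 range)


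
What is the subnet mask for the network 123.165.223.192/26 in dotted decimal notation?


/26 means 26 network bits, 6 host bits
Binary: 11111111111111111111111111000000
Mask: 255.255.255.192


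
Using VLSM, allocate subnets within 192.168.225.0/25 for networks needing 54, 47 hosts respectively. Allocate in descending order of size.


54 hosts -> /26 (62 usable): 192.168.225.0/26
47 hosts -> /26 (62 usable): 192.168.225.64/26
Allocation: 192.168.225.0/26 (54 hosts, 62 usable); 192.168.225.64/26 (47 hosts, 62 usable)


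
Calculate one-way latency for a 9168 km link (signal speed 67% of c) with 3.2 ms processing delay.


Speed = 0.67 * 3e5 km/s = 201000 km/s
Propagation delay = 9168 / 201000 = 0.0456 s = 45.6119 ms
Processing delay = 3.2 ms
Total one-way latency = 48.8119 ms


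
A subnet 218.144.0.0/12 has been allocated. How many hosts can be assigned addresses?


Host bits = 32 - 12 = 20
Total addresses = 2^20 = 1048576
Usable = total - 2 (network and broadcast)
Usable hosts: 1048574


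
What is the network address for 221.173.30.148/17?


IP:   11011101.10101101.00011110.10010100
Mask: 11111111.11111111.10000000.00000000
AND operation:
Net:  11011101.10101101.00000000.00000000
Network: 221.173.0.0/17


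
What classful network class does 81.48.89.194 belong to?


First octet: 81
Binary: 01010001
0xxxxxxx -> Class A (1-126)
Class A, default mask 255.0.0.0 (/8)


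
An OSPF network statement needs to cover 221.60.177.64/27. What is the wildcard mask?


Subnet mask: 255.255.255.224
Wildcard = 255.255.255.255 - subnet mask
255 - 255 = 0
255 - 255 = 0
255 - 255 = 0
255 - 224 = 31
Wildcard: 0.0.0.31


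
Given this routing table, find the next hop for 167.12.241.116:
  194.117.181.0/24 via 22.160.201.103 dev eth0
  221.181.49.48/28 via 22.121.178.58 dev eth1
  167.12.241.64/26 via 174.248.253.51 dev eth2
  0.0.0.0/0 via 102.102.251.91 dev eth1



Longest prefix match for 167.12.241.116:
  /24 194.117.181.0: no
  /28 221.181.49.48: no
  /26 167.12.241.64: MATCH
  /0 0.0.0.0: MATCH
Selected: next-hop 174.248.253.51 via eth2 (matched /26)


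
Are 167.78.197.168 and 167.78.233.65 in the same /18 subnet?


Mask: 255.255.192.0
167.78.197.168 AND mask = 167.78.192.0
167.78.233.65 AND mask = 167.78.192.0
Yes, same subnet (167.78.192.0)


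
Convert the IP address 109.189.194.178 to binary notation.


109 = 01101101
189 = 10111101
194 = 11000010
178 = 10110010
Binary: 01101101.10111101.11000010.10110010


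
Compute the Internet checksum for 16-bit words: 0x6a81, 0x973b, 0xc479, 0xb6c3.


Sum all words (with carry folding):
+ 0x6a81 = 0x6a81
+ 0x973b = 0x01bd
+ 0xc479 = 0xc636
+ 0xb6c3 = 0x7cfa
One's complement: ~0x7cfa
Checksum = 0x8305


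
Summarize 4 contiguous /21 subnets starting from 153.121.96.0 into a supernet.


Original prefix: /21
Number of subnets: 4 = 2^2
New prefix = 21 - 2 = 19
Supernet: 153.121.96.0/19


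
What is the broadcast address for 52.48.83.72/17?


Network: 52.48.0.0/17
Host bits = 15
Set all host bits to 1:
Broadcast: 52.48.127.255


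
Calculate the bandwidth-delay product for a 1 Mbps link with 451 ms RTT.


BDP = bandwidth * RTT
= 1 Mbps * 451 ms
= 1 * 1e6 * 451 / 1000 bits
= 451000 bits
= 56375 bytes
= 55.0537 KB
BDP = 451000 bits (56375 bytes)


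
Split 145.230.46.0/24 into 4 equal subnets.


New prefix = 24 + 2 = 26
Each subnet has 64 addresses
  145.230.46.0/26
  145.230.46.64/26
  145.230.46.128/26
  145.230.46.192/26
Subnets: 145.230.46.0/26, 145.230.46.64/26, 145.230.46.128/26, 145.230.46.192/26


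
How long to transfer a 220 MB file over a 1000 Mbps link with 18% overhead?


Effective throughput = 1000 * (1 - 18/100) = 820.0 Mbps
File size in Mb = 220 * 8 = 1760 Mb
Time = 1760 / 820.0
Time = 2.1463 seconds


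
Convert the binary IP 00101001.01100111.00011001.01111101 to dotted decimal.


00101001 = 41
01100111 = 103
00011001 = 25
01111101 = 125
IP: 41.103.25.125


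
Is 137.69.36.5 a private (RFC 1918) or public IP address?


RFC 1918 private ranges:
  10.0.0.0/8 (10.0.0.0 - 10.255.255.255)
  172.16.0.0/12 (172.16.0.0 - 172.31.255.255)
  192.168.0.0/16 (192.168.0.0 - 192.168.255.255)
Public (not in any RFC 1918 range)


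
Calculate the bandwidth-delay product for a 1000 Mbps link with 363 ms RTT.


BDP = bandwidth * RTT
= 1000 Mbps * 363 ms
= 1000 * 1e6 * 363 / 1000 bits
= 363000000 bits
= 45375000 bytes
= 44311.5234 KB
BDP = 363000000 bits (45375000 bytes)


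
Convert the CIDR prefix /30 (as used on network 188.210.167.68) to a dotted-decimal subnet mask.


/30 means 30 network bits, 2 host bits
Binary: 11111111111111111111111111111100
Mask: 255.255.255.252


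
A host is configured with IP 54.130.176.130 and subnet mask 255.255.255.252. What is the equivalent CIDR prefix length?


Binary: 11111111.11111111.11111111.11111100
Count leading 1s
Prefix: /30


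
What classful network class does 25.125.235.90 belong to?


First octet: 25
Binary: 00011001
0xxxxxxx -> Class A (1-126)
Class A, default mask 255.0.0.0 (/8)


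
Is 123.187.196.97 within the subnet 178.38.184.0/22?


Subnet network: 178.38.184.0
Test IP AND mask: 123.187.196.0
No, 123.187.196.97 is not in 178.38.184.0/22


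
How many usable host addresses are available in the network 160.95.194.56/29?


Host bits = 32 - 29 = 3
Total addresses = 2^3 = 8
Usable = total - 2 (network and broadcast)
Usable hosts: 6


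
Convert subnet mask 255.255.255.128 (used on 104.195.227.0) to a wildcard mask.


Subnet mask: 255.255.255.128
Wildcard = 255.255.255.255 - subnet mask
255 - 255 = 0
255 - 255 = 0
255 - 255 = 0
255 - 128 = 127
Wildcard: 0.0.0.127


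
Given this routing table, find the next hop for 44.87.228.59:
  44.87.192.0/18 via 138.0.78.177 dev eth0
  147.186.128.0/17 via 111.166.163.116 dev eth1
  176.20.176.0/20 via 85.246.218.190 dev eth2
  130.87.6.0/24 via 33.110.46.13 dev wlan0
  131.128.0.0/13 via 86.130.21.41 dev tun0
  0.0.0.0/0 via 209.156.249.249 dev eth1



Longest prefix match for 44.87.228.59:
  /18 44.87.192.0: MATCH
  /17 147.186.128.0: no
  /20 176.20.176.0: no
  /24 130.87.6.0: no
  /13 131.128.0.0: no
  /0 0.0.0.0: MATCH
Selected: next-hop 138.0.78.177 via eth0 (matched /18)


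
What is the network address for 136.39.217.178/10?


IP:   10001000.00100111.11011001.10110010
Mask: 11111111.11000000.00000000.00000000
AND operation:
Net:  10001000.00000000.00000000.00000000
Network: 136.0.0.0/10


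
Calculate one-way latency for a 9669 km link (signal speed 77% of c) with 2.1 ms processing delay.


Speed = 0.77 * 3e5 km/s = 231000 km/s
Propagation delay = 9669 / 231000 = 0.0419 s = 41.8571 ms
Processing delay = 2.1 ms
Total one-way latency = 43.9571 ms


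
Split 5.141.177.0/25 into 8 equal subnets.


New prefix = 25 + 3 = 28
Each subnet has 16 addresses
  5.141.177.0/28
  5.141.177.16/28
  5.141.177.32/28
  5.141.177.48/28
  5.141.177.64/28
  5.141.177.80/28
  5.141.177.96/28
  5.141.177.112/28
Subnets: 5.141.177.0/28, 5.141.177.16/28, 5.141.177.32/28, 5.141.177.48/28, 5.141.177.64/28, 5.141.177.80/28, 5.141.177.96/28, 5.141.177.112/28


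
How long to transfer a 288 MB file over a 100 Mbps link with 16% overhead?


Effective throughput = 100 * (1 - 16/100) = 84 Mbps
File size in Mb = 288 * 8 = 2304 Mb
Time = 2304 / 84
Time = 27.4286 seconds


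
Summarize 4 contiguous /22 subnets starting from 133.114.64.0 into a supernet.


Original prefix: /22
Number of subnets: 4 = 2^2
New prefix = 22 - 2 = 20
Supernet: 133.114.64.0/20


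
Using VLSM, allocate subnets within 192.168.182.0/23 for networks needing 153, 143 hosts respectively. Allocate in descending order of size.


153 hosts -> /24 (254 usable): 192.168.182.0/24
143 hosts -> /24 (254 usable): 192.168.183.0/24
Allocation: 192.168.182.0/24 (153 hosts, 254 usable); 192.168.183.0/24 (143 hosts, 254 usable)


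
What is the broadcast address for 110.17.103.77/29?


Network: 110.17.103.72/29
Host bits = 3
Set all host bits to 1:
Broadcast: 110.17.103.79


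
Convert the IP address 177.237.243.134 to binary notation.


177 = 10110001
237 = 11101101
243 = 11110011
134 = 10000110
Binary: 10110001.11101101.11110011.10000110


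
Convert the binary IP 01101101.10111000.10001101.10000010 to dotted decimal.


01101101 = 109
10111000 = 184
10001101 = 141
10000010 = 130
IP: 109.184.141.130


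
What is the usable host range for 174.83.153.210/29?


Network: 174.83.153.208
Broadcast: 174.83.153.215
First usable = network + 1
Last usable = broadcast - 1
Range: 174.83.153.209 to 174.83.153.214


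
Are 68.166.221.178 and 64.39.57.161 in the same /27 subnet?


Mask: 255.255.255.224
68.166.221.178 AND mask = 68.166.221.160
64.39.57.161 AND mask = 64.39.57.160
No, different subnets (68.166.221.160 vs 64.39.57.160)


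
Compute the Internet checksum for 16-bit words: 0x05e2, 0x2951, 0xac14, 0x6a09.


Sum all words (with carry folding):
+ 0x05e2 = 0x05e2
+ 0x2951 = 0x2f33
+ 0xac14 = 0xdb47
+ 0x6a09 = 0x4551
One's complement: ~0x4551
Checksum = 0xbaae


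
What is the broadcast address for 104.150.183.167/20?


Network: 104.150.176.0/20
Host bits = 12
Set all host bits to 1:
Broadcast: 104.150.191.255


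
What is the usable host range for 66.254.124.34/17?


Network: 66.254.0.0
Broadcast: 66.254.127.255
First usable = network + 1
Last usable = broadcast - 1
Range: 66.254.0.1 to 66.254.127.254


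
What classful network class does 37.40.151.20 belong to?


First octet: 37
Binary: 00100101
0xxxxxxx -> Class A (1-126)
Class A, default mask 255.0.0.0 (/8)


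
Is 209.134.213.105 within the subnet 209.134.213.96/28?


Subnet network: 209.134.213.96
Test IP AND mask: 209.134.213.96
Yes, 209.134.213.105 is in 209.134.213.96/28


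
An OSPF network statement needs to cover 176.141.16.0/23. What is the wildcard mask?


Subnet mask: 255.255.254.0
Wildcard = 255.255.255.255 - subnet mask
255 - 255 = 0
255 - 255 = 0
255 - 254 = 1
255 - 0 = 255
Wildcard: 0.0.1.255


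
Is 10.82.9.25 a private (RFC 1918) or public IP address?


RFC 1918 private ranges:
  10.0.0.0/8 (10.0.0.0 - 10.255.255.255)
  172.16.0.0/12 (172.16.0.0 - 172.31.255.255)
  192.168.0.0/16 (192.168.0.0 - 192.168.255.255)
Private (in 10.0.0.0/8)


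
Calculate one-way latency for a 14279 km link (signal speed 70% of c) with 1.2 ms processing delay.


Speed = 0.7 * 3e5 km/s = 210000 km/s
Propagation delay = 14279 / 210000 = 0.068 s = 67.9952 ms
Processing delay = 1.2 ms
Total one-way latency = 69.1952 ms


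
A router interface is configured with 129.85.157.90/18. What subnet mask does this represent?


/18 means 18 network bits, 14 host bits
Binary: 11111111111111111100000000000000
Mask: 255.255.192.0


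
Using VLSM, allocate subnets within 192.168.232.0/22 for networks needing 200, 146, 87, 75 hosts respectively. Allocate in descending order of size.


200 hosts -> /24 (254 usable): 192.168.232.0/24
146 hosts -> /24 (254 usable): 192.168.233.0/24
87 hosts -> /25 (126 usable): 192.168.234.0/25
75 hosts -> /25 (126 usable): 192.168.234.128/25
Allocation: 192.168.232.0/24 (200 hosts, 254 usable); 192.168.233.0/24 (146 hosts, 254 usable); 192.168.234.0/25 (87 hosts, 126 usable); 192.168.234.128/25 (75 hosts, 126 usable)


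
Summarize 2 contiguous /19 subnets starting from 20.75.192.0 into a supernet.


Original prefix: /19
Number of subnets: 2 = 2^1
New prefix = 19 - 1 = 18
Supernet: 20.75.192.0/18


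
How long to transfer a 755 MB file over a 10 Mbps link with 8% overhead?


Effective throughput = 10 * (1 - 8/100) = 9.2 Mbps
File size in Mb = 755 * 8 = 6040 Mb
Time = 6040 / 9.2
Time = 656.5217 seconds


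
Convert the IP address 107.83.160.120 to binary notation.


107 = 01101011
83 = 01010011
160 = 10100000
120 = 01111000
Binary: 01101011.01010011.10100000.01111000


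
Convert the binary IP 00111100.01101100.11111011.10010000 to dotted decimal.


00111100 = 60
01101100 = 108
11111011 = 251
10010000 = 144
IP: 60.108.251.144


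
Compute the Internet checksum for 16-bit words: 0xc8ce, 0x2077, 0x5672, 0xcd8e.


Sum all words (with carry folding):
+ 0xc8ce = 0xc8ce
+ 0x2077 = 0xe945
+ 0x5672 = 0x3fb8
+ 0xcd8e = 0x0d47
One's complement: ~0x0d47
Checksum = 0xf2b8


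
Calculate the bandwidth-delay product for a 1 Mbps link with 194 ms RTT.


BDP = bandwidth * RTT
= 1 Mbps * 194 ms
= 1 * 1e6 * 194 / 1000 bits
= 194000 bits
= 24250 bytes
= 23.6816 KB
BDP = 194000 bits (24250 bytes)


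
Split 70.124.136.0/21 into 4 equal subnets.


New prefix = 21 + 2 = 23
Each subnet has 512 addresses
  70.124.136.0/23
  70.124.138.0/23
  70.124.140.0/23
  70.124.142.0/23
Subnets: 70.124.136.0/23, 70.124.138.0/23, 70.124.140.0/23, 70.124.142.0/23


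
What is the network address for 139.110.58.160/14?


IP:   10001011.01101110.00111010.10100000
Mask: 11111111.11111100.00000000.00000000
AND operation:
Net:  10001011.01101100.00000000.00000000
Network: 139.108.0.0/14


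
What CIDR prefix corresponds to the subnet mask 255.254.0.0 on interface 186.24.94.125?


Binary: 11111111.11111110.00000000.00000000
Count leading 1s
Prefix: /15


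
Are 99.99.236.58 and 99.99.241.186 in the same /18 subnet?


Mask: 255.255.192.0
99.99.236.58 AND mask = 99.99.192.0
99.99.241.186 AND mask = 99.99.192.0
Yes, same subnet (99.99.192.0)


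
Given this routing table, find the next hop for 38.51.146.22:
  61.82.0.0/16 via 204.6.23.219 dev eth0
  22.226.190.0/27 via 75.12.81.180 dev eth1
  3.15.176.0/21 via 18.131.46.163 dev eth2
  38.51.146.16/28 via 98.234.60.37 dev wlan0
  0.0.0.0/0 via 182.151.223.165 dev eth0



Longest prefix match for 38.51.146.22:
  /16 61.82.0.0: no
  /27 22.226.190.0: no
  /21 3.15.176.0: no
  /28 38.51.146.16: MATCH
  /0 0.0.0.0: MATCH
Selected: next-hop 98.234.60.37 via wlan0 (matched /28)


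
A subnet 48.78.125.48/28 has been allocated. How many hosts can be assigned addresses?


Host bits = 32 - 28 = 4
Total addresses = 2^4 = 16
Usable = total - 2 (network and broadcast)
Usable hosts: 14


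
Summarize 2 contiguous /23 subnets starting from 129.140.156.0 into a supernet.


Original prefix: /23
Number of subnets: 2 = 2^1
New prefix = 23 - 1 = 22
Supernet: 129.140.156.0/22


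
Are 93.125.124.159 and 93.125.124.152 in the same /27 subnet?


Mask: 255.255.255.224
93.125.124.159 AND mask = 93.125.124.128
93.125.124.152 AND mask = 93.125.124.128
Yes, same subnet (93.125.124.128)


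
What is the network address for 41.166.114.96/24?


IP:   00101001.10100110.01110010.01100000
Mask: 11111111.11111111.11111111.00000000
AND operation:
Net:  00101001.10100110.01110010.00000000
Network: 41.166.114.0/24


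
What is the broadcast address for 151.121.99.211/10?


Network: 151.64.0.0/10
Host bits = 22
Set all host bits to 1:
Broadcast: 151.127.255.255


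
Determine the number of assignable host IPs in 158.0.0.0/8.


Host bits = 32 - 8 = 24
Total addresses = 2^24 = 16777216
Usable = total - 2 (network and broadcast)
Usable hosts: 16777214


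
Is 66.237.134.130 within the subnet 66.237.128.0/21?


Subnet network: 66.237.128.0
Test IP AND mask: 66.237.128.0
Yes, 66.237.134.130 is in 66.237.128.0/21


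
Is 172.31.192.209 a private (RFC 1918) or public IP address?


RFC 1918 private ranges:
  10.0.0.0/8 (10.0.0.0 - 10.255.255.255)
  172.16.0.0/12 (172.16.0.0 - 172.31.255.255)
  192.168.0.0/16 (192.168.0.0 - 192.168.255.255)
Private (in 172.16.0.0/12)


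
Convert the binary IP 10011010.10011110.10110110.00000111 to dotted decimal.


10011010 = 154
10011110 = 158
10110110 = 182
00000111 = 7
IP: 154.158.182.7


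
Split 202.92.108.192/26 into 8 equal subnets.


New prefix = 26 + 3 = 29
Each subnet has 8 addresses
  202.92.108.192/29
  202.92.108.200/29
  202.92.108.208/29
  202.92.108.216/29
  202.92.108.224/29
  202.92.108.232/29
  202.92.108.240/29
  202.92.108.248/29
Subnets: 202.92.108.192/29, 202.92.108.200/29, 202.92.108.208/29, 202.92.108.216/29, 202.92.108.224/29, 202.92.108.232/29, 202.92.108.240/29, 202.92.108.248/29


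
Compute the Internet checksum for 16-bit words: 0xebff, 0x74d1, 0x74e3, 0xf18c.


Sum all words (with carry folding):
+ 0xebff = 0xebff
+ 0x74d1 = 0x60d1
+ 0x74e3 = 0xd5b4
+ 0xf18c = 0xc741
One's complement: ~0xc741
Checksum = 0x38be


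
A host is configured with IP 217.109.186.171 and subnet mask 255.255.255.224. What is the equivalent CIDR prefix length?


Binary: 11111111.11111111.11111111.11100000
Count leading 1s
Prefix: /27


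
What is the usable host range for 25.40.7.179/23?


Network: 25.40.6.0
Broadcast: 25.40.7.255
First usable = network + 1
Last usable = broadcast - 1
Range: 25.40.6.1 to 25.40.7.254


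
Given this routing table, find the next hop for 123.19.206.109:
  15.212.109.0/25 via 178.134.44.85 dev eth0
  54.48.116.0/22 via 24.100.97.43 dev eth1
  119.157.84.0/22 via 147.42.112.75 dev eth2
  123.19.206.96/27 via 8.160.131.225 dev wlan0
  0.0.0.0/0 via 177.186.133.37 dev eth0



Longest prefix match for 123.19.206.109:
  /25 15.212.109.0: no
  /22 54.48.116.0: no
  /22 119.157.84.0: no
  /27 123.19.206.96: MATCH
  /0 0.0.0.0: MATCH
Selected: next-hop 8.160.131.225 via wlan0 (matched /27)


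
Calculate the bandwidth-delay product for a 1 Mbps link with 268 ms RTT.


BDP = bandwidth * RTT
= 1 Mbps * 268 ms
= 1 * 1e6 * 268 / 1000 bits
= 268000 bits
= 33500 bytes
= 32.7148 KB
BDP = 268000 bits (33500 bytes)


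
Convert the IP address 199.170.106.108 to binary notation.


199 = 11000111
170 = 10101010
106 = 01101010
108 = 01101100
Binary: 11000111.10101010.01101010.01101100


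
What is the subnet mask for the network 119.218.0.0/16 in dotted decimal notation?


/16 means 16 network bits, 16 host bits
Binary: 11111111111111110000000000000000
Mask: 255.255.0.0


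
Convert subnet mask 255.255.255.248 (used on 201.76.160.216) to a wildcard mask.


Subnet mask: 255.255.255.248
Wildcard = 255.255.255.255 - subnet mask
255 - 255 = 0
255 - 255 = 0
255 - 255 = 0
255 - 248 = 7
Wildcard: 0.0.0.7


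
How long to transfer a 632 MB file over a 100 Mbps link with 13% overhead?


Effective throughput = 100 * (1 - 13/100) = 87 Mbps
File size in Mb = 632 * 8 = 5056 Mb
Time = 5056 / 87
Time = 58.1149 seconds


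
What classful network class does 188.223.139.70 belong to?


First octet: 188
Binary: 10111100
10xxxxxx -> Class B (128-191)
Class B, default mask 255.255.0.0 (/16)


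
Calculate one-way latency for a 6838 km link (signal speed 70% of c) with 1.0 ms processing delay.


Speed = 0.7 * 3e5 km/s = 210000 km/s
Propagation delay = 6838 / 210000 = 0.0326 s = 32.5619 ms
Processing delay = 1.0 ms
Total one-way latency = 33.5619 ms


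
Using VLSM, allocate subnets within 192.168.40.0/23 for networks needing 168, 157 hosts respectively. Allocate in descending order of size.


168 hosts -> /24 (254 usable): 192.168.40.0/24
157 hosts -> /24 (254 usable): 192.168.41.0/24
Allocation: 192.168.40.0/24 (168 hosts, 254 usable); 192.168.41.0/24 (157 hosts, 254 usable)


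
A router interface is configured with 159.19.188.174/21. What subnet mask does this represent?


/21 means 21 network bits, 11 host bits
Binary: 11111111111111111111100000000000
Mask: 255.255.248.0


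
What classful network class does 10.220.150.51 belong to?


First octet: 10
Binary: 00001010
0xxxxxxx -> Class A (1-126)
Class A, default mask 255.0.0.0 (/8)


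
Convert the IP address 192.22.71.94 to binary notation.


192 = 11000000
22 = 00010110
71 = 01000111
94 = 01011110
Binary: 11000000.00010110.01000111.01011110


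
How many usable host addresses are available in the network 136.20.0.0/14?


Host bits = 32 - 14 = 18
Total addresses = 2^18 = 262144
Usable = total - 2 (network and broadcast)
Usable hosts: 262142


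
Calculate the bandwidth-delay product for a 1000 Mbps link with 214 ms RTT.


BDP = bandwidth * RTT
= 1000 Mbps * 214 ms
= 1000 * 1e6 * 214 / 1000 bits
= 214000000 bits
= 26750000 bytes
= 26123.0469 KB
BDP = 214000000 bits (26750000 bytes)


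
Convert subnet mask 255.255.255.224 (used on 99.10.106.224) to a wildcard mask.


Subnet mask: 255.255.255.224
Wildcard = 255.255.255.255 - subnet mask
255 - 255 = 0
255 - 255 = 0
255 - 255 = 0
255 - 224 = 31
Wildcard: 0.0.0.31


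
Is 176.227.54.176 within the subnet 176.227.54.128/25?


Subnet network: 176.227.54.128
Test IP AND mask: 176.227.54.128
Yes, 176.227.54.176 is in 176.227.54.128/25


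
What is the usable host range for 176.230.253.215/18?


Network: 176.230.192.0
Broadcast: 176.230.255.255
First usable = network + 1
Last usable = broadcast - 1
Range: 176.230.192.1 to 176.230.255.254


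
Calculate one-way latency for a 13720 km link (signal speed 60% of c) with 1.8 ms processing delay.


Speed = 0.6 * 3e5 km/s = 180000 km/s
Propagation delay = 13720 / 180000 = 0.0762 s = 76.2222 ms
Processing delay = 1.8 ms
Total one-way latency = 78.0222 ms


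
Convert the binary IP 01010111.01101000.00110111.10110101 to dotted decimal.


01010111 = 87
01101000 = 104
00110111 = 55
10110101 = 181
IP: 87.104.55.181


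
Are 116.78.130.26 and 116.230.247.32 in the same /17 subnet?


Mask: 255.255.128.0
116.78.130.26 AND mask = 116.78.128.0
116.230.247.32 AND mask = 116.230.128.0
No, different subnets (116.78.128.0 vs 116.230.128.0)


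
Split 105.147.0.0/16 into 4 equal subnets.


New prefix = 16 + 2 = 18
Each subnet has 16384 addresses
  105.147.0.0/18
  105.147.64.0/18
  105.147.128.0/18
  105.147.192.0/18
Subnets: 105.147.0.0/18, 105.147.64.0/18, 105.147.128.0/18, 105.147.192.0/18


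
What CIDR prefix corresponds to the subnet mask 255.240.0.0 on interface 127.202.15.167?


Binary: 11111111.11110000.00000000.00000000
Count leading 1s
Prefix: /12


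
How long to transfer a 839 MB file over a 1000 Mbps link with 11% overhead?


Effective throughput = 1000 * (1 - 11/100) = 890 Mbps
File size in Mb = 839 * 8 = 6712 Mb
Time = 6712 / 890
Time = 7.5416 seconds


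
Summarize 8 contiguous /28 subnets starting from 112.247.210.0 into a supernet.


Original prefix: /28
Number of subnets: 8 = 2^3
New prefix = 28 - 3 = 25
Supernet: 112.247.210.0/25


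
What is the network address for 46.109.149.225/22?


IP:   00101110.01101101.10010101.11100001
Mask: 11111111.11111111.11111100.00000000
AND operation:
Net:  00101110.01101101.10010100.00000000
Network: 46.109.148.0/22


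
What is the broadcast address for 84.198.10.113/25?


Network: 84.198.10.0/25
Host bits = 7
Set all host bits to 1:
Broadcast: 84.198.10.127


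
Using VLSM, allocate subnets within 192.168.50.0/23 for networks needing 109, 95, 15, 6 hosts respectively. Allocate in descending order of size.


109 hosts -> /25 (126 usable): 192.168.50.0/25
95 hosts -> /25 (126 usable): 192.168.50.128/25
15 hosts -> /27 (30 usable): 192.168.51.0/27
6 hosts -> /29 (6 usable): 192.168.51.32/29
Allocation: 192.168.50.0/25 (109 hosts, 126 usable); 192.168.50.128/25 (95 hosts, 126 usable); 192.168.51.0/27 (15 hosts, 30 usable); 192.168.51.32/29 (6 hosts, 6 usable)


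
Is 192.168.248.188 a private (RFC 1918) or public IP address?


RFC 1918 private ranges:
  10.0.0.0/8 (10.0.0.0 - 10.255.255.255)
  172.16.0.0/12 (172.16.0.0 - 172.31.255.255)
  192.168.0.0/16 (192.168.0.0 - 192.168.255.255)
Private (in 192.168.0.0/16)


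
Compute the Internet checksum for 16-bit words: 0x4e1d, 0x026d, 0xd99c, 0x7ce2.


Sum all words (with carry folding):
+ 0x4e1d = 0x4e1d
+ 0x026d = 0x508a
+ 0xd99c = 0x2a27
+ 0x7ce2 = 0xa709
One's complement: ~0xa709
Checksum = 0x58f6


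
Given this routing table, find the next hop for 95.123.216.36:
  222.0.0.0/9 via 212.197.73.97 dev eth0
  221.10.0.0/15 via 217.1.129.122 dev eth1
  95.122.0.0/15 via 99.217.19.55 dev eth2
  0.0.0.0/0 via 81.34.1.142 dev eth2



Longest prefix match for 95.123.216.36:
  /9 222.0.0.0: no
  /15 221.10.0.0: no
  /15 95.122.0.0: MATCH
  /0 0.0.0.0: MATCH
Selected: next-hop 99.217.19.55 via eth2 (matched /15)


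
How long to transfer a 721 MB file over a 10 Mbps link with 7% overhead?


Effective throughput = 10 * (1 - 7/100) = 9.3 Mbps
File size in Mb = 721 * 8 = 5768 Mb
Time = 5768 / 9.3
Time = 620.2151 seconds


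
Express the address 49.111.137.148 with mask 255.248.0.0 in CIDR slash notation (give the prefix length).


Binary: 11111111.11111000.00000000.00000000
Count leading 1s
Prefix: /13


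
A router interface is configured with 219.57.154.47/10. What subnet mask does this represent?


/10 means 10 network bits, 22 host bits
Binary: 11111111110000000000000000000000
Mask: 255.192.0.0


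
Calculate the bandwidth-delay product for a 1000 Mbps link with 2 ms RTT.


BDP = bandwidth * RTT
= 1000 Mbps * 2 ms
= 1000 * 1e6 * 2 / 1000 bits
= 2000000 bits
= 250000 bytes
= 244.1406 KB
BDP = 2000000 bits (250000 bytes)


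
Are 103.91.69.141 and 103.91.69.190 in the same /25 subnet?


Mask: 255.255.255.128
103.91.69.141 AND mask = 103.91.69.128
103.91.69.190 AND mask = 103.91.69.128
Yes, same subnet (103.91.69.128)


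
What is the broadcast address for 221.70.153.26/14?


Network: 221.68.0.0/14
Host bits = 18
Set all host bits to 1:
Broadcast: 221.71.255.255


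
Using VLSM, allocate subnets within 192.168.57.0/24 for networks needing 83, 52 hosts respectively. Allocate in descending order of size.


83 hosts -> /25 (126 usable): 192.168.57.0/25
52 hosts -> /26 (62 usable): 192.168.57.128/26
Allocation: 192.168.57.0/25 (83 hosts, 126 usable); 192.168.57.128/26 (52 hosts, 62 usable)


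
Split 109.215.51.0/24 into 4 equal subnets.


New prefix = 24 + 2 = 26
Each subnet has 64 addresses
  109.215.51.0/26
  109.215.51.64/26
  109.215.51.128/26
  109.215.51.192/26
Subnets: 109.215.51.0/26, 109.215.51.64/26, 109.215.51.128/26, 109.215.51.192/26


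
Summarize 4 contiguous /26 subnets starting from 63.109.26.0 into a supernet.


Original prefix: /26
Number of subnets: 4 = 2^2
New prefix = 26 - 2 = 24
Supernet: 63.109.26.0/24


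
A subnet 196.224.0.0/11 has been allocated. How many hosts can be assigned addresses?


Host bits = 32 - 11 = 21
Total addresses = 2^21 = 2097152
Usable = total - 2 (network and broadcast)
Usable hosts: 2097150


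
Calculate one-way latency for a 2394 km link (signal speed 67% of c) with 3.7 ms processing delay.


Speed = 0.67 * 3e5 km/s = 201000 km/s
Propagation delay = 2394 / 201000 = 0.0119 s = 11.9104 ms
Processing delay = 3.7 ms
Total one-way latency = 15.6104 ms


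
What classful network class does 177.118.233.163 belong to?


First octet: 177
Binary: 10110001
10xxxxxx -> Class B (128-191)
Class B, default mask 255.255.0.0 (/16)


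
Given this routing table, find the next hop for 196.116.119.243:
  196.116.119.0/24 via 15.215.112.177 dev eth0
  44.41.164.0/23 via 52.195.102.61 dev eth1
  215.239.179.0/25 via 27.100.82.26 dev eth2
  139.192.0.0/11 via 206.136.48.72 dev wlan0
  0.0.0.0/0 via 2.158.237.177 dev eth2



Longest prefix match for 196.116.119.243:
  /24 196.116.119.0: MATCH
  /23 44.41.164.0: no
  /25 215.239.179.0: no
  /11 139.192.0.0: no
  /0 0.0.0.0: MATCH
Selected: next-hop 15.215.112.177 via eth0 (matched /24)


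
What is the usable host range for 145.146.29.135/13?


Network: 145.144.0.0
Broadcast: 145.151.255.255
First usable = network + 1
Last usable = broadcast - 1
Range: 145.144.0.1 to 145.151.255.254


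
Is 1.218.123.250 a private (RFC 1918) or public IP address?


RFC 1918 private ranges:
  10.0.0.0/8 (10.0.0.0 - 10.255.255.255)
  172.16.0.0/12 (172.16.0.0 - 172.31.255.255)
  192.168.0.0/16 (192.168.0.0 - 192.168.255.255)
Public (not in any RFC 1918 range)


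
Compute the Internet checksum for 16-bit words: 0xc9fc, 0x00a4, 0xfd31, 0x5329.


Sum all words (with carry folding):
+ 0xc9fc = 0xc9fc
+ 0x00a4 = 0xcaa0
+ 0xfd31 = 0xc7d2
+ 0x5329 = 0x1afc
One's complement: ~0x1afc
Checksum = 0xe503


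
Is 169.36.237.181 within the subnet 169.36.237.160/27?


Subnet network: 169.36.237.160
Test IP AND mask: 169.36.237.160
Yes, 169.36.237.181 is in 169.36.237.160/27


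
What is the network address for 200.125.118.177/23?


IP:   11001000.01111101.01110110.10110001
Mask: 11111111.11111111.11111110.00000000
AND operation:
Net:  11001000.01111101.01110110.00000000
Network: 200.125.118.0/23


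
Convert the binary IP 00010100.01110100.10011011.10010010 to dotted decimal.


00010100 = 20
01110100 = 116
10011011 = 155
10010010 = 146
IP: 20.116.155.146


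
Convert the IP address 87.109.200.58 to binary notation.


87 = 01010111
109 = 01101101
200 = 11001000
58 = 00111010
Binary: 01010111.01101101.11001000.00111010


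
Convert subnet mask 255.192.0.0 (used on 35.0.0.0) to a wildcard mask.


Subnet mask: 255.192.0.0
Wildcard = 255.255.255.255 - subnet mask
255 - 255 = 0
255 - 192 = 63
255 - 0 = 255
255 - 0 = 255
Wildcard: 0.63.255.255


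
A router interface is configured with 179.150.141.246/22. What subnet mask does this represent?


/22 means 22 network bits, 10 host bits
Binary: 11111111111111111111110000000000
Mask: 255.255.252.0


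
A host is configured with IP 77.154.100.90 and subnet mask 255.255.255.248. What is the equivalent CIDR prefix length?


Binary: 11111111.11111111.11111111.11111000
Count leading 1s
Prefix: /29


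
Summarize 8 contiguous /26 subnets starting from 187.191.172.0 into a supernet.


Original prefix: /26
Number of subnets: 8 = 2^3
New prefix = 26 - 3 = 23
Supernet: 187.191.172.0/23


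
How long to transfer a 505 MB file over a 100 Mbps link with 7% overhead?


Effective throughput = 100 * (1 - 7/100) = 93 Mbps
File size in Mb = 505 * 8 = 4040 Mb
Time = 4040 / 93
Time = 43.4409 seconds


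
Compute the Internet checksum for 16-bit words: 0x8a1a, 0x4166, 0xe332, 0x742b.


Sum all words (with carry folding):
+ 0x8a1a = 0x8a1a
+ 0x4166 = 0xcb80
+ 0xe332 = 0xaeb3
+ 0x742b = 0x22df
One's complement: ~0x22df
Checksum = 0xdd20


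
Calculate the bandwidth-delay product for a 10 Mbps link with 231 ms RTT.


BDP = bandwidth * RTT
= 10 Mbps * 231 ms
= 10 * 1e6 * 231 / 1000 bits
= 2310000 bits
= 288750 bytes
= 281.9824 KB
BDP = 2310000 bits (288750 bytes)


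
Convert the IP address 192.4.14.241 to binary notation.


192 = 11000000
4 = 00000100
14 = 00001110
241 = 11110001
Binary: 11000000.00000100.00001110.11110001


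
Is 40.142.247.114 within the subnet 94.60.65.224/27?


Subnet network: 94.60.65.224
Test IP AND mask: 40.142.247.96
No, 40.142.247.114 is not in 94.60.65.224/27


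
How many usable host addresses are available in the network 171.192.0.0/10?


Host bits = 32 - 10 = 22
Total addresses = 2^22 = 4194304
Usable = total - 2 (network and broadcast)
Usable hosts: 4194302


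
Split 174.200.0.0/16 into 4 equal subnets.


New prefix = 16 + 2 = 18
Each subnet has 16384 addresses
  174.200.0.0/18
  174.200.64.0/18
  174.200.128.0/18
  174.200.192.0/18
Subnets: 174.200.0.0/18, 174.200.64.0/18, 174.200.128.0/18, 174.200.192.0/18


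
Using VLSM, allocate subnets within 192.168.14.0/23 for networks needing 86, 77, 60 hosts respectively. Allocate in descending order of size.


86 hosts -> /25 (126 usable): 192.168.14.0/25
77 hosts -> /25 (126 usable): 192.168.14.128/25
60 hosts -> /26 (62 usable): 192.168.15.0/26
Allocation: 192.168.14.0/25 (86 hosts, 126 usable); 192.168.14.128/25 (77 hosts, 126 usable); 192.168.15.0/26 (60 hosts, 62 usable)


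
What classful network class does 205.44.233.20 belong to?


First octet: 205
Binary: 11001101
110xxxxx -> Class C (192-223)
Class C, default mask 255.255.255.0 (/24)


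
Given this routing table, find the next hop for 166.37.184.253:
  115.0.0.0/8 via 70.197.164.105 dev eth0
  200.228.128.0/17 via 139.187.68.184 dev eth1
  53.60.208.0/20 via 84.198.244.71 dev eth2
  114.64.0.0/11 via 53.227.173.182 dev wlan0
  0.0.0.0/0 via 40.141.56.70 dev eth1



Longest prefix match for 166.37.184.253:
  /8 115.0.0.0: no
  /17 200.228.128.0: no
  /20 53.60.208.0: no
  /11 114.64.0.0: no
  /0 0.0.0.0: MATCH
Selected: next-hop 40.141.56.70 via eth1 (matched /0)


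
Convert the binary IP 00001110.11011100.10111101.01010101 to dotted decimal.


00001110 = 14
11011100 = 220
10111101 = 189
01010101 = 85
IP: 14.220.189.85


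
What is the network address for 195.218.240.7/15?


IP:   11000011.11011010.11110000.00000111
Mask: 11111111.11111110.00000000.00000000
AND operation:
Net:  11000011.11011010.00000000.00000000
Network: 195.218.0.0/15


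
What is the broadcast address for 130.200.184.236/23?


Network: 130.200.184.0/23
Host bits = 9
Set all host bits to 1:
Broadcast: 130.200.185.255


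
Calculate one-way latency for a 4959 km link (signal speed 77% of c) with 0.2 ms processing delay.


Speed = 0.77 * 3e5 km/s = 231000 km/s
Propagation delay = 4959 / 231000 = 0.0215 s = 21.4675 ms
Processing delay = 0.2 ms
Total one-way latency = 21.6675 ms


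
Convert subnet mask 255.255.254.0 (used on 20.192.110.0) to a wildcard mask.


Subnet mask: 255.255.254.0
Wildcard = 255.255.255.255 - subnet mask
255 - 255 = 0
255 - 255 = 0
255 - 254 = 1
255 - 0 = 255
Wildcard: 0.0.1.255


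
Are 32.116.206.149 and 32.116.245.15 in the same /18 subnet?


Mask: 255.255.192.0
32.116.206.149 AND mask = 32.116.192.0
32.116.245.15 AND mask = 32.116.192.0
Yes, same subnet (32.116.192.0)


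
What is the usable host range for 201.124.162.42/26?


Network: 201.124.162.0
Broadcast: 201.124.162.63
First usable = network + 1
Last usable = broadcast - 1
Range: 201.124.162.1 to 201.124.162.62


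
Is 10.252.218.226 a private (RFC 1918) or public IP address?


RFC 1918 private ranges:
  10.0.0.0/8 (10.0.0.0 - 10.255.255.255)
  172.16.0.0/12 (172.16.0.0 - 172.31.255.255)
  192.168.0.0/16 (192.168.0.0 - 192.168.255.255)
Private (in 10.0.0.0/8)


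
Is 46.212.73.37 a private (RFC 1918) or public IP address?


RFC 1918 private ranges:
  10.0.0.0/8 (10.0.0.0 - 10.255.255.255)
  172.16.0.0/12 (172.16.0.0 - 172.31.255.255)
  192.168.0.0/16 (192.168.0.0 - 192.168.255.255)
Public (not in any RFC 1918 range)


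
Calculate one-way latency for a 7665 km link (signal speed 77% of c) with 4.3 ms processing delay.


Speed = 0.77 * 3e5 km/s = 231000 km/s
Propagation delay = 7665 / 231000 = 0.0332 s = 33.1818 ms
Processing delay = 4.3 ms
Total one-way latency = 37.4818 ms


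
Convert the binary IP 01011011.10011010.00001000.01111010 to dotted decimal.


01011011 = 91
10011010 = 154
00001000 = 8
01111010 = 122
IP: 91.154.8.122


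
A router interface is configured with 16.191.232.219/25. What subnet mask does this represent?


/25 means 25 network bits, 7 host bits
Binary: 11111111111111111111111110000000
Mask: 255.255.255.128


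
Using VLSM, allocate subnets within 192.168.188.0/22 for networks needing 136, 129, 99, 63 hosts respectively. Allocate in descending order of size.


136 hosts -> /24 (254 usable): 192.168.188.0/24
129 hosts -> /24 (254 usable): 192.168.189.0/24
99 hosts -> /25 (126 usable): 192.168.190.0/25
63 hosts -> /25 (126 usable): 192.168.190.128/25
Allocation: 192.168.188.0/24 (136 hosts, 254 usable); 192.168.189.0/24 (129 hosts, 254 usable); 192.168.190.0/25 (99 hosts, 126 usable); 192.168.190.128/25 (63 hosts, 126 usable)


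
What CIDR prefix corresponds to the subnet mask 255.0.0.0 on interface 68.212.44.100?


Binary: 11111111.00000000.00000000.00000000
Count leading 1s
Prefix: /8


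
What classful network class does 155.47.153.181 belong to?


First octet: 155
Binary: 10011011
10xxxxxx -> Class B (128-191)
Class B, default mask 255.255.0.0 (/16)


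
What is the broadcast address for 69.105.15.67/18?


Network: 69.105.0.0/18
Host bits = 14
Set all host bits to 1:
Broadcast: 69.105.63.255


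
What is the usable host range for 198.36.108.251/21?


Network: 198.36.104.0
Broadcast: 198.36.111.255
First usable = network + 1
Last usable = broadcast - 1
Range: 198.36.104.1 to 198.36.111.254


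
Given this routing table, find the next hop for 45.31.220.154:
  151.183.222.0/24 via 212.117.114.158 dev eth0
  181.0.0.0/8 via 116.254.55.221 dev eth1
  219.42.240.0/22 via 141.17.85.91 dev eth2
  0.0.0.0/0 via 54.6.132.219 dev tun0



Longest prefix match for 45.31.220.154:
  /24 151.183.222.0: no
  /8 181.0.0.0: no
  /22 219.42.240.0: no
  /0 0.0.0.0: MATCH
Selected: next-hop 54.6.132.219 via tun0 (matched /0)


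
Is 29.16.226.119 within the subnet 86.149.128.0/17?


Subnet network: 86.149.128.0
Test IP AND mask: 29.16.128.0
No, 29.16.226.119 is not in 86.149.128.0/17


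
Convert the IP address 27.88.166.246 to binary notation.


27 = 00011011
88 = 01011000
166 = 10100110
246 = 11110110
Binary: 00011011.01011000.10100110.11110110


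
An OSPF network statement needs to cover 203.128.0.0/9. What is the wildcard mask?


Subnet mask: 255.128.0.0
Wildcard = 255.255.255.255 - subnet mask
255 - 255 = 0
255 - 128 = 127
255 - 0 = 255
255 - 0 = 255
Wildcard: 0.127.255.255


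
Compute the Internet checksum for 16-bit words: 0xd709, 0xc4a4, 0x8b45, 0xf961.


Sum all words (with carry folding):
+ 0xd709 = 0xd709
+ 0xc4a4 = 0x9bae
+ 0x8b45 = 0x26f4
+ 0xf961 = 0x2056
One's complement: ~0x2056
Checksum = 0xdfa9


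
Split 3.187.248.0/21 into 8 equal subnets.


New prefix = 21 + 3 = 24
Each subnet has 256 addresses
  3.187.248.0/24
  3.187.249.0/24
  3.187.250.0/24
  3.187.251.0/24
  3.187.252.0/24
  3.187.253.0/24
  3.187.254.0/24
  3.187.255.0/24
Subnets: 3.187.248.0/24, 3.187.249.0/24, 3.187.250.0/24, 3.187.251.0/24, 3.187.252.0/24, 3.187.253.0/24, 3.187.254.0/24, 3.187.255.0/24


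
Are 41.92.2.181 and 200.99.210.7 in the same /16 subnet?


Mask: 255.255.0.0
41.92.2.181 AND mask = 41.92.0.0
200.99.210.7 AND mask = 200.99.0.0
No, different subnets (41.92.0.0 vs 200.99.0.0)


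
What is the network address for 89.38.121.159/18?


IP:   01011001.00100110.01111001.10011111
Mask: 11111111.11111111.11000000.00000000
AND operation:
Net:  01011001.00100110.01000000.00000000
Network: 89.38.64.0/18


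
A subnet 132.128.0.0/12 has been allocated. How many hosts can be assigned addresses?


Host bits = 32 - 12 = 20
Total addresses = 2^20 = 1048576
Usable = total - 2 (network and broadcast)
Usable hosts: 1048574


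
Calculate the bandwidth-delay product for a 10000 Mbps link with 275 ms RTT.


BDP = bandwidth * RTT
= 10000 Mbps * 275 ms
= 10000 * 1e6 * 275 / 1000 bits
= 2750000000 bits
= 343750000 bytes
= 335693.3594 KB
BDP = 2750000000 bits (343750000 bytes)


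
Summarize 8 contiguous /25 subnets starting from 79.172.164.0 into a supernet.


Original prefix: /25
Number of subnets: 8 = 2^3
New prefix = 25 - 3 = 22
Supernet: 79.172.164.0/22


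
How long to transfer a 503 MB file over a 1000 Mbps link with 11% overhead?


Effective throughput = 1000 * (1 - 11/100) = 890 Mbps
File size in Mb = 503 * 8 = 4024 Mb
Time = 4024 / 890
Time = 4.5213 seconds


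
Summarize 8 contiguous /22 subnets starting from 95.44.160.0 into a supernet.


Original prefix: /22
Number of subnets: 8 = 2^3
New prefix = 22 - 3 = 19
Supernet: 95.44.160.0/19
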